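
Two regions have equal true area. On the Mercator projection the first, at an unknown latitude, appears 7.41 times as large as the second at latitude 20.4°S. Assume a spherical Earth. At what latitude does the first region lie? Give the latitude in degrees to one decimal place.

69.9°

On Mercator, (apparent₁)/(apparent₂) = sec²φ₁ / sec²φ₂ when true areas are equal.
cos²φ₂ / cos²φ₁ = 7.41  ⇒  cos φ₁ = cos 20.4° / √7.41 = 0.9373/2.722 = 0.3443.
φ₁ = arccos(0.3443) ≈ 69.9°.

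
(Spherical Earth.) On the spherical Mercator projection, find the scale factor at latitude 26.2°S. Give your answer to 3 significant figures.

Mercator is conformal, so the point scale is isotropic: h = k = sec φ = 1/cos φ.
k = 1/cos 26.2° = 1/0.8973 = 1.115.

1.11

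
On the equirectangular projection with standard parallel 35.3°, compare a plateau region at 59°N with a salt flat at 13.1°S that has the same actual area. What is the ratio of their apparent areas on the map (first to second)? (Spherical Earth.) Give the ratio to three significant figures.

With standard parallel φ₀ = 35.3°, the equirectangular projection gives x = Rλ cos φ₀, y = Rφ, so h = 1 and k = cos 35.3° / cos φ.
Areal scale at 59°: h·k = 1.000 × 1.585 = 1.585.
Areal scale at 13.1°: h·k = 1.000 × 0.8379 = 0.8379.
Ratio = 1.585/0.8379 ≈ 1.89.

1.89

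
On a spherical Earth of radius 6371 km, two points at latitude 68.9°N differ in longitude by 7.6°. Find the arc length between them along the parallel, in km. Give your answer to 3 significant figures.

Arc length along a parallel = R cos φ · Δλ (with Δλ in radians).
= 6371 × cos 68.9° × (7.6° × π/180) = 6371 × 0.3600 × 0.1326 ≈ 304 km.

304 km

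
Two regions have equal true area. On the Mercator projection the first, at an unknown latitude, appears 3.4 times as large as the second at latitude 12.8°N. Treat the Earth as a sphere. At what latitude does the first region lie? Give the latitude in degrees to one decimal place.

Mercator areal scale is sec²φ, so apparent-area ratio = sec²φ₁ / sec²φ₂ = cos²φ₂ / cos²φ₁.
cos²φ₂ / cos²φ₁ = 3.4  ⇒  cos φ₁ = cos 12.8° / √3.4 = 0.9751/1.844 = 0.5288.
φ₁ = arccos(0.5288) ≈ 58.1°.

58.1°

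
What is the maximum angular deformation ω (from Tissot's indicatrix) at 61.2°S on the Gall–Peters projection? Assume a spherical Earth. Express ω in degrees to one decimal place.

Gall–Peters is a cylindrical equal-area projection with standard parallels at ±45°. A cylindrical equal-area projection with standard parallel φ₀ has meridian scale h = cos φ / cos φ₀ and parallel scale k = cos φ₀ / cos φ (so areas are preserved, h·k = 1).
At 61.2°: h = 0.6813, k = 1.468; principal scales a = 1.468, b = 0.6813.
sin(ω/2) = (a − b)/(a + b) = 0.7865/2.149 = 0.3660, so ω = 2 arcsin(0.3660) ≈ 42.9°.

42.9°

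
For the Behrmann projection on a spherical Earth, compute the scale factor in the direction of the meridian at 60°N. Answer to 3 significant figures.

0.577

The Behrmann projection is cylindrical equal-area with φ₀ = 30°. Cylindrical equal-area (φ₀ = 30°): h = cos φ / cos 30° along meridians, k = cos 30° / cos φ along parallels; h·k = 1.
h = cos 60° / cos 30° = 0.5000/0.8660 = 0.5774.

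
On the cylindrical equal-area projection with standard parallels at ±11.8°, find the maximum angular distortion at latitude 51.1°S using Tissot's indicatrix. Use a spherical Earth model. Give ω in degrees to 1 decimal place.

For cylindrical equal-area with standard parallel φ₀, h = cos φ / cos φ₀ and k = cos φ₀ / cos φ, so h·k = 1.
At 51.1°: h = 0.6415, k = 1.559; principal scales a = 1.559, b = 0.6415.
sin(ω/2) = (a − b)/(a + b) = 0.9173/2.200 = 0.4169, so ω = 2 arcsin(0.4169) ≈ 49.3°.

49.3°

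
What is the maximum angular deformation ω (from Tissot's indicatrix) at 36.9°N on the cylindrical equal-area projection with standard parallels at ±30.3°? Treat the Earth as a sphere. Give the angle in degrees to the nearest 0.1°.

A cylindrical equal-area projection with standard parallel φ₀ has meridian scale h = cos φ / cos φ₀ and parallel scale k = cos φ₀ / cos φ (so areas are preserved, h·k = 1).
At 36.9°: h = 0.9262, k = 1.080; principal scales a = 1.080, b = 0.9262.
sin(ω/2) = (a − b)/(a + b) = 0.1535/2.006 = 0.07651, so ω = 2 arcsin(0.07651) ≈ 8.8°.

8.8°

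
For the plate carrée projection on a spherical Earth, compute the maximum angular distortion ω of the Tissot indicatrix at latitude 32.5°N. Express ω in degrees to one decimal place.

For the equirectangular projection with φ₀ = 0 (plate carrée), h = 1 along meridians and k = sec φ along parallels.
At 32.5°: h = 1.000, k = 1.186; principal scales a = 1.186, b = 1.000.
sin(ω/2) = (a − b)/(a + b) = 0.1857/2.186 = 0.08496, so ω = 2 arcsin(0.08496) ≈ 9.7°.

9.7°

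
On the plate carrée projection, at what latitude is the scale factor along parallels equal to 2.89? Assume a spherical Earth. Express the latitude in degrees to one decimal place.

69.8°

Plate carrée: h = 1, k = sec φ along parallels.
sec φ = 2.89  ⇒  cos φ = 0.3460  ⇒  φ ≈ 69.8°.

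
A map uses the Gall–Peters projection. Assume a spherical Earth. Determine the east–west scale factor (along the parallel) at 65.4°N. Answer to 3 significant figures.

Gall–Peters is a cylindrical equal-area projection with standard parallels at ±45°. For cylindrical equal-area with standard parallel φ₀, h = cos φ / cos φ₀ and k = cos φ₀ / cos φ, so h·k = 1.
k = cos 45° / cos 65.4° = 0.7071/0.4163 = 1.699.

1.70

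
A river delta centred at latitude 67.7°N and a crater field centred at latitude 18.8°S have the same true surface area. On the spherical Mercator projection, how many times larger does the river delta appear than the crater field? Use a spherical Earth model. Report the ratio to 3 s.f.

6.22

Mercator is conformal with k = sec φ, so areal scale = k² = sec²φ.
At 67.7°: sec²(67.7°) = 1/0.3795² = 6.945.
At 18.8°: sec²(18.8°) = 1/0.9466² = 1.116.
Ratio = 6.945/1.116 = cos²(18.8°)/cos²(67.7°) ≈ 6.22.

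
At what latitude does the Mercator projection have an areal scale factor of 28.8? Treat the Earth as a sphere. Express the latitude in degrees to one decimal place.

79.3°

Mercator areal scale is sec²φ.
sec²φ = 28.8  ⇒  cos²φ = 0.03472  ⇒  cos φ = 0.1863.
φ = arccos(0.1863) ≈ 79.3°.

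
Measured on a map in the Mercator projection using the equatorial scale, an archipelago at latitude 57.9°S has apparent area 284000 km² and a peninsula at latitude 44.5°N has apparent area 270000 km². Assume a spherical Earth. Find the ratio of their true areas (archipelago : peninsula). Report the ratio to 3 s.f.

0.584

On Mercator the areal scale is sec²φ, so true area = apparent × cos²φ.
True area of archipelago: 284000 × cos²(57.9°) = 284000 × 0.2824 = 80200 km².
True area of peninsula: 270000 × cos²(44.5°) = 270000 × 0.5087 = 137400 km².
Ratio = 80200 / 137400 ≈ 0.584.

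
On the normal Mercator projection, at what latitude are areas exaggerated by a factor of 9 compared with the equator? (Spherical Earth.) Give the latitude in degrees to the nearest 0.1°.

Mercator areal scale is sec²φ.
sec²φ = 9  ⇒  cos²φ = 0.1111  ⇒  cos φ = 0.3333.
φ = arccos(0.3333) ≈ 70.5°.

70.5°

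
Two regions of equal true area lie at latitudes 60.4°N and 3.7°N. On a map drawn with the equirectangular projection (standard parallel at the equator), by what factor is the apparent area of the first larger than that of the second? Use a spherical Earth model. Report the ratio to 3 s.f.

2.02

In the plate carrée (x = Rλ, y = Rφ), meridians are true-scale (h = 1) and parallels are stretched by k = sec φ.
Areal scale at 60.4°: h·k = 1.000 × 2.025 = 2.025.
Areal scale at 3.7°: h·k = 1.000 × 1.002 = 1.002.
Ratio = 2.025/1.002 ≈ 2.02.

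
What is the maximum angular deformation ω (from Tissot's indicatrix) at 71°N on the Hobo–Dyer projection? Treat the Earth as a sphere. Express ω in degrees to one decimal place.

The Hobo–Dyer projection is cylindrical equal-area with φ₀ = 37.5°. Cylindrical equal-area (φ₀ = 37.5°): h = cos φ / cos 37.5° along meridians, k = cos 37.5° / cos φ along parallels; h·k = 1.
At 71°: h = 0.4104, k = 2.437; principal scales a = 2.437, b = 0.4104.
sin(ω/2) = (a − b)/(a + b) = 2.026/2.847 = 0.7117, so ω = 2 arcsin(0.7117) ≈ 90.8°.

90.8°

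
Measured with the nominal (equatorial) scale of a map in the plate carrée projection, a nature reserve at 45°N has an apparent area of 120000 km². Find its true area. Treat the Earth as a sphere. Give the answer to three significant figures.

84900 km²

For the equirectangular projection with φ₀ = 0 (plate carrée), h = 1 along meridians and k = sec φ along parallels.
Areal scale = h·k = 1 × sec φ; at 45°, h = 1.000, k = 1.414, so h·k = 1.414.
True area = apparent / (areal scale) = 120000 / 1.414 ≈ 84900 km².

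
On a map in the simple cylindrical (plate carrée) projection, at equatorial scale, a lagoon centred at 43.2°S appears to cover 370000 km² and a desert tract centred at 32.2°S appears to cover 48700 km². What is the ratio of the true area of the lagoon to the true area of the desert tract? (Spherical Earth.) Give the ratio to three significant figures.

Plate carrée has h = 1 and k = sec φ, giving areal scale sec φ; true area = (apparent area) · cos φ.
True area of lagoon: 370000 × cos(43.2°) = 370000 × 0.7290 = 269700 km².
True area of desert tract: 48700 × cos(32.2°) = 48700 × 0.8462 = 41210 km².
Ratio = 269700 / 41210 ≈ 6.55.

6.55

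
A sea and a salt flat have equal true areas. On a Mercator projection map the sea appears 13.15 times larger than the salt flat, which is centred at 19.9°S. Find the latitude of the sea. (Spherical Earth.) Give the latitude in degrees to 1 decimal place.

75.0°

On Mercator, (apparent₁)/(apparent₂) = sec²φ₁ / sec²φ₂ when true areas are equal.
cos²φ₂ / cos²φ₁ = 13.15  ⇒  cos φ₁ = cos 19.9° / √13.15 = 0.9403/3.626 = 0.2593.
φ₁ = arccos(0.2593) ≈ 75.0°.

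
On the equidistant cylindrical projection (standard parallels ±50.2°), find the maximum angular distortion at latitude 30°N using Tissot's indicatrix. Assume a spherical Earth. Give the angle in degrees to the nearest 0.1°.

17.3°

With standard parallel φ₀ = 50.2°, the equirectangular projection gives x = Rλ cos φ₀, y = Rφ, so h = 1 and k = cos 50.2° / cos φ.
At 30°: h = 1.000, k = 0.7391; principal scales a = 1.000, b = 0.7391.
sin(ω/2) = (a − b)/(a + b) = 0.2609/1.739 = 0.1500, so ω = 2 arcsin(0.1500) ≈ 17.3°.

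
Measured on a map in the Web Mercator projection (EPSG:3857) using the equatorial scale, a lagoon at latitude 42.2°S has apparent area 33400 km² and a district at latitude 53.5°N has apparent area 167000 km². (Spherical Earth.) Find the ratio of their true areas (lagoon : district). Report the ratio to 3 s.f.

0.310

Mercator's areal exaggeration is sec²φ; hence true area = (apparent area) · cos²φ.
True area of lagoon: 33400 × cos²(42.2°) = 33400 × 0.5488 = 18330 km².
True area of district: 167000 × cos²(53.5°) = 167000 × 0.3538 = 59090 km².
Ratio = 18330 / 59090 ≈ 0.310.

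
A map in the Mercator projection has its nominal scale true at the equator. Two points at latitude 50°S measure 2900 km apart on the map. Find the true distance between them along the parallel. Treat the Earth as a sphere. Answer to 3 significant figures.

1860 km

For Mercator, h = k = sec φ (a conformal cylindrical projection has a single point scale, 1/cos φ).
Along the parallel at 50°, map distances are exaggerated by k = sec 50° = 1.556.
True distance = 2900 / 1.556 = 2900 × cos 50° ≈ 1860 km.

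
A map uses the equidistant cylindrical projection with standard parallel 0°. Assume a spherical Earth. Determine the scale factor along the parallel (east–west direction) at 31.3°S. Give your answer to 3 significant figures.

For the equirectangular projection with φ₀ = 0 (plate carrée), h = 1 along meridians and k = sec φ along parallels.
k = 1/cos 31.3° = 1/0.8545 = 1.170.

1.17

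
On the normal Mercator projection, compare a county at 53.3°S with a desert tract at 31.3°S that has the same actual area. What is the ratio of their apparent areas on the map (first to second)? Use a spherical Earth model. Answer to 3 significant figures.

Mercator is conformal with k = sec φ, so areal scale = k² = sec²φ.
At 53.3°: sec²(53.3°) = 1/0.5976² = 2.800.
At 31.3°: sec²(31.3°) = 1/0.8545² = 1.370.
Ratio = 2.800/1.370 = cos²(31.3°)/cos²(53.3°) ≈ 2.04.

2.04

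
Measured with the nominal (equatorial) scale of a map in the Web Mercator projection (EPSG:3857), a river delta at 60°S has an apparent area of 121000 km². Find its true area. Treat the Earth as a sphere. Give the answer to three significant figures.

Mercator is conformal, so the point scale is isotropic: h = k = sec φ = 1/cos φ.
Areal scale = k² = sec²φ = 1/cos²(60°) = 1/0.5000² = 4.000.
True area = apparent / (areal scale) = 121000 / 4.000 ≈ 30300 km².

30300 km²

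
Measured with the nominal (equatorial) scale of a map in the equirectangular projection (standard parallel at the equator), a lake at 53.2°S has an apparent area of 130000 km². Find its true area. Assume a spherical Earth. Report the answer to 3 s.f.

Plate carrée maps x = Rλ, y = Rφ. The meridian scale is h = 1 and the parallel scale is k = 1/cos φ = sec φ.
Areal scale = h·k = 1 × sec φ; at 53.2°, h = 1.000, k = 1.669, so h·k = 1.669.
True area = apparent / (areal scale) = 130000 / 1.669 ≈ 77900 km².

77900 km²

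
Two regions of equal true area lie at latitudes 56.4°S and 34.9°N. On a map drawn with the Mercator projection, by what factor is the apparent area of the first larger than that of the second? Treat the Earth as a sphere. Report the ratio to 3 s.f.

2.20

On Mercator, area is exaggerated by sec²φ = 1/cos²φ.
At 56.4°: sec²(56.4°) = 1/0.5534² = 3.265.
At 34.9°: sec²(34.9°) = 1/0.8202² = 1.487.
Ratio = 3.265/1.487 = cos²(34.9°)/cos²(56.4°) ≈ 2.20.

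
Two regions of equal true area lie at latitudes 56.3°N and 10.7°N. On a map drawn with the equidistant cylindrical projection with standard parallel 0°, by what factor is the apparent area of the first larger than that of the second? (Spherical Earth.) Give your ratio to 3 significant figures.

1.77

Plate carrée maps x = Rλ, y = Rφ. The meridian scale is h = 1 and the parallel scale is k = 1/cos φ = sec φ.
Areal scale at 56.3°: h·k = 1.000 × 1.802 = 1.802.
Areal scale at 10.7°: h·k = 1.000 × 1.018 = 1.018.
Ratio = 1.802/1.018 ≈ 1.77.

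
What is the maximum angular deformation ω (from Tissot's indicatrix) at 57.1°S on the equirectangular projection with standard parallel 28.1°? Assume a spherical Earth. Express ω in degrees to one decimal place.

With standard parallel φ₀ = 28.1°, the equirectangular projection gives x = Rλ cos φ₀, y = Rφ, so h = 1 and k = cos 28.1° / cos φ.
At 57.1°: h = 1.000, k = 1.624; principal scales a = 1.624, b = 1.000.
sin(ω/2) = (a − b)/(a + b) = 0.6240/2.624 = 0.2378, so ω = 2 arcsin(0.2378) ≈ 27.5°.

27.5°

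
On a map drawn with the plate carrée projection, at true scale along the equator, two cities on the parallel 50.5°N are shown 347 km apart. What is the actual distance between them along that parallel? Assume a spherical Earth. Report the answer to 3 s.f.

221 km

In the plate carrée (x = Rλ, y = Rφ), meridians are true-scale (h = 1) and parallels are stretched by k = sec φ.
Along the parallel at 50.5°, map distances are exaggerated by k = sec 50.5° = 1.572.
True distance = 347 / 1.572 = 347 × cos 50.5° ≈ 221 km.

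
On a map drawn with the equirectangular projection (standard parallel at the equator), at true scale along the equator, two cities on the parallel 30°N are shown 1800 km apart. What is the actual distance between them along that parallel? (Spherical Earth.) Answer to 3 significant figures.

1560 km

In the plate carrée (x = Rλ, y = Rφ), meridians are true-scale (h = 1) and parallels are stretched by k = sec φ.
Along the parallel at 30°, map distances are exaggerated by k = sec 30° = 1.155.
True distance = 1800 / 1.155 = 1800 × cos 30° ≈ 1560 km.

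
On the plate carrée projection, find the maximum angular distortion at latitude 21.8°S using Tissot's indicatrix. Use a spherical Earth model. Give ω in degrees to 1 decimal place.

For the equirectangular projection with φ₀ = 0 (plate carrée), h = 1 along meridians and k = sec φ along parallels.
At 21.8°: h = 1.000, k = 1.077; principal scales a = 1.077, b = 1.000.
sin(ω/2) = (a − b)/(a + b) = 0.07702/2.077 = 0.03708, so ω = 2 arcsin(0.03708) ≈ 4.3°.

4.3°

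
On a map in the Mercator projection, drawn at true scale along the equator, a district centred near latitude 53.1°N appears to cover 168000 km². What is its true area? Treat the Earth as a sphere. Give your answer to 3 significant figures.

Mercator is conformal, so the point scale is isotropic: h = k = sec φ = 1/cos φ.
Areal scale = k² = sec²φ = 1/cos²(53.1°) = 1/0.6004² = 2.774.
True area = apparent / (areal scale) = 168000 / 2.774 ≈ 60600 km².

60600 km²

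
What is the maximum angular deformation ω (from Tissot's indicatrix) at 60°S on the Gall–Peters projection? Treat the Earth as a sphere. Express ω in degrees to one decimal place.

38.9°

The Gall–Peters projection is cylindrical equal-area with φ₀ = 45°. Cylindrical equal-area (φ₀ = 45°): h = cos φ / cos 45° along meridians, k = cos 45° / cos φ along parallels; h·k = 1.
At 60°: h = 0.7071, k = 1.414; principal scales a = 1.414, b = 0.7071.
sin(ω/2) = (a − b)/(a + b) = 0.7071/2.121 = 0.3333, so ω = 2 arcsin(0.3333) ≈ 38.9°.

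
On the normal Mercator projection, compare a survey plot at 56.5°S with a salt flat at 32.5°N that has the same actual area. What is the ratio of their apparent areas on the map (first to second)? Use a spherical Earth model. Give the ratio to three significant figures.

Mercator is conformal with k = sec φ, so areal scale = k² = sec²φ.
At 56.5°: sec²(56.5°) = 1/0.5519² = 3.283.
At 32.5°: sec²(32.5°) = 1/0.8434² = 1.406.
Ratio = 3.283/1.406 = cos²(32.5°)/cos²(56.5°) ≈ 2.33.

2.33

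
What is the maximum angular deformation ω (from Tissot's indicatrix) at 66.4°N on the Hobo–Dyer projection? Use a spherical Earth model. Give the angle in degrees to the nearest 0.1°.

The Hobo–Dyer projection is cylindrical equal-area with φ₀ = 37.5°. Cylindrical equal-area (φ₀ = 37.5°): h = cos φ / cos 37.5° along meridians, k = cos 37.5° / cos φ along parallels; h·k = 1.
At 66.4°: h = 0.5046, k = 1.982; principal scales a = 1.982, b = 0.5046.
sin(ω/2) = (a − b)/(a + b) = 1.477/2.486 = 0.5941, so ω = 2 arcsin(0.5941) ≈ 72.9°.

72.9°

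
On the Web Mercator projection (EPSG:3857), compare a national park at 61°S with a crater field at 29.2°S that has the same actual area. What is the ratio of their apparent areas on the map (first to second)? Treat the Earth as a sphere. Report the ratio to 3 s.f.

Mercator areal scale is sec²φ.
At 61°: sec²(61°) = 1/0.4848² = 4.255.
At 29.2°: sec²(29.2°) = 1/0.8729² = 1.312.
Ratio = 4.255/1.312 = cos²(29.2°)/cos²(61°) ≈ 3.24.

3.24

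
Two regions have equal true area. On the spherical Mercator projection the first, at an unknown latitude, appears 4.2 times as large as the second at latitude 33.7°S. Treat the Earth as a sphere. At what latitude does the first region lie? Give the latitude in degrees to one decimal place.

On Mercator, (apparent₁)/(apparent₂) = sec²φ₁ / sec²φ₂ when true areas are equal.
cos²φ₂ / cos²φ₁ = 4.2  ⇒  cos φ₁ = cos 33.7° / √4.2 = 0.8320/2.049 = 0.4060.
φ₁ = arccos(0.4060) ≈ 66.0°.

66.0°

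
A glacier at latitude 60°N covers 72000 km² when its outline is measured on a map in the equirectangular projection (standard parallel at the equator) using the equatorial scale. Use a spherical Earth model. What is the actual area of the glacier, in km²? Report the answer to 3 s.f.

For the equirectangular projection with φ₀ = 0 (plate carrée), h = 1 along meridians and k = sec φ along parallels.
Areal scale = h·k = 1 × sec φ; at 60°, h = 1.000, k = 2.000, so h·k = 2.000.
True area = apparent / (areal scale) = 72000 / 2.000 ≈ 36000 km².

36000 km²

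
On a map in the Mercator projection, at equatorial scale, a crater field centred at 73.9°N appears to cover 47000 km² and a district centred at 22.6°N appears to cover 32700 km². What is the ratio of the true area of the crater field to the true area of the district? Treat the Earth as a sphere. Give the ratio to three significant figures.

0.130

Mercator's areal exaggeration is sec²φ; hence true area = (apparent area) · cos²φ.
True area of crater field: 47000 × cos²(73.9°) = 47000 × 0.07690 = 3614 km².
True area of district: 32700 × cos²(22.6°) = 32700 × 0.8523 = 27870 km².
Ratio = 3614 / 27870 ≈ 0.130.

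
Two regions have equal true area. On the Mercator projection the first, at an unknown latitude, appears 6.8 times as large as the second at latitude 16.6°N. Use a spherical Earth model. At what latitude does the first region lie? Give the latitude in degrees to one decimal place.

68.4°

On Mercator, (apparent₁)/(apparent₂) = sec²φ₁ / sec²φ₂ when true areas are equal.
cos²φ₂ / cos²φ₁ = 6.8  ⇒  cos φ₁ = cos 16.6° / √6.8 = 0.9583/2.608 = 0.3675.
φ₁ = arccos(0.3675) ≈ 68.4°.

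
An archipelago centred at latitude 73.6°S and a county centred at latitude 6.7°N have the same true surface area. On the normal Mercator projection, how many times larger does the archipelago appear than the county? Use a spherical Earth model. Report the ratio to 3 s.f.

Mercator is conformal with k = sec φ, so areal scale = k² = sec²φ.
At 73.6°: sec²(73.6°) = 1/0.2823² = 12.54.
At 6.7°: sec²(6.7°) = 1/0.9932² = 1.014.
Ratio = 12.54/1.014 = cos²(6.7°)/cos²(73.6°) ≈ 12.4.

12.4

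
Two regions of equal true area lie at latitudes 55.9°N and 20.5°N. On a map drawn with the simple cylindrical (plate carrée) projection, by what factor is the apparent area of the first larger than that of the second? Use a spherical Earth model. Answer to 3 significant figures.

1.67

Plate carrée maps x = Rλ, y = Rφ. The meridian scale is h = 1 and the parallel scale is k = 1/cos φ = sec φ.
Areal scale at 55.9°: h·k = 1.000 × 1.784 = 1.784.
Areal scale at 20.5°: h·k = 1.000 × 1.068 = 1.068.
Ratio = 1.784/1.068 ≈ 1.67.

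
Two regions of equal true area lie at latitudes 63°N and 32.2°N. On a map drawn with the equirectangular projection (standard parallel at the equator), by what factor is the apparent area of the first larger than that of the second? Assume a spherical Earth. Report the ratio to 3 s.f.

1.86

For the equirectangular projection with φ₀ = 0 (plate carrée), h = 1 along meridians and k = sec φ along parallels.
Areal scale at 63°: h·k = 1.000 × 2.203 = 2.203.
Areal scale at 32.2°: h·k = 1.000 × 1.182 = 1.182.
Ratio = 2.203/1.182 ≈ 1.86.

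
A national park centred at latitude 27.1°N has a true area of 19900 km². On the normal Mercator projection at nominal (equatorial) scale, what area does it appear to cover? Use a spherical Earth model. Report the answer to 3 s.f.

Mercator is conformal, so the point scale is isotropic: h = k = sec φ = 1/cos φ.
Areal scale = k² = sec²φ = 1/cos²(27.1°) = 1/0.8902² = 1.262.
Apparent area = 19900 × 1.262 ≈ 25100 km².

25100 km²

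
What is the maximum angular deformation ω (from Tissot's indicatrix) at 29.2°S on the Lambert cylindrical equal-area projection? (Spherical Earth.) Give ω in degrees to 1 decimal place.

15.5°

The Lambert cylindrical equal-area projection is the cylindrical equal-area projection with its standard parallel at the equator (φ₀ = 0). Cylindrical equal-area (φ₀ = 0°): h = cos φ / cos 0° along meridians, k = cos 0° / cos φ along parallels; h·k = 1.
At 29.2°: h = 0.8729, k = 1.146; principal scales a = 1.146, b = 0.8729.
sin(ω/2) = (a − b)/(a + b) = 0.2727/2.018 = 0.1351, so ω = 2 arcsin(0.1351) ≈ 15.5°.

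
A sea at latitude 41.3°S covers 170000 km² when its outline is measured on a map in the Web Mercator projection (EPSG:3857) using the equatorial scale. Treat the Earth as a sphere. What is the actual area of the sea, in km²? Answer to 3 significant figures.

The Mercator projection is conformal; its linear scale factor is the same in every direction and equals sec φ = 1/cos φ.
Areal scale = k² = sec²φ = 1/cos²(41.3°) = 1/0.7513² = 1.772.
True area = apparent / (areal scale) = 170000 / 1.772 ≈ 95900 km².

95900 km²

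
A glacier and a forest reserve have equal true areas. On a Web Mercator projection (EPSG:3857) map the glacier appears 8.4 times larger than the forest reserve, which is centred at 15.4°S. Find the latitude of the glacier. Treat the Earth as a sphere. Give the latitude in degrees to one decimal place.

Mercator areal scale is sec²φ, so apparent-area ratio = sec²φ₁ / sec²φ₂ = cos²φ₂ / cos²φ₁.
cos²φ₂ / cos²φ₁ = 8.4  ⇒  cos φ₁ = cos 15.4° / √8.4 = 0.9641/2.898 = 0.3326.
φ₁ = arccos(0.3326) ≈ 70.6°.

70.6°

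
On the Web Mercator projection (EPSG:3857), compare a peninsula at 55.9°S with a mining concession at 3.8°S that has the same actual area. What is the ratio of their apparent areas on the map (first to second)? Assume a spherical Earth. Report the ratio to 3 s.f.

3.17

On Mercator, area is exaggerated by sec²φ = 1/cos²φ.
At 55.9°: sec²(55.9°) = 1/0.5606² = 3.182.
At 3.8°: sec²(3.8°) = 1/0.9978² = 1.004.
Ratio = 3.182/1.004 = cos²(3.8°)/cos²(55.9°) ≈ 3.17.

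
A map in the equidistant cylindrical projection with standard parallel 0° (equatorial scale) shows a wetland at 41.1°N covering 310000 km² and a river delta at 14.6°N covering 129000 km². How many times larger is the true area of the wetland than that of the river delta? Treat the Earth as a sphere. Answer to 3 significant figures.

1.87

Plate carrée has h = 1 and k = sec φ, giving areal scale sec φ; true area = (apparent area) · cos φ.
True area of wetland: 310000 × cos(41.1°) = 310000 × 0.7536 = 233600 km².
True area of river delta: 129000 × cos(14.6°) = 129000 × 0.9677 = 124800 km².
Ratio = 233600 / 124800 ≈ 1.87.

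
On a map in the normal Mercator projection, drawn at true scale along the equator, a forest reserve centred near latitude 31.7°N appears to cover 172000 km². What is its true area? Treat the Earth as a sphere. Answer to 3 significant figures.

Mercator is conformal, so the point scale is isotropic: h = k = sec φ = 1/cos φ.
Areal scale = k² = sec²φ = 1/cos²(31.7°) = 1/0.8508² = 1.381.
True area = apparent / (areal scale) = 172000 / 1.381 ≈ 125000 km².

125000 km²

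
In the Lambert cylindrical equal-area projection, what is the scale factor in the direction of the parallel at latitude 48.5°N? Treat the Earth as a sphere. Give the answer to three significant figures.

The Lambert cylindrical equal-area projection is the cylindrical equal-area projection with its standard parallel at the equator (φ₀ = 0). Cylindrical equal-area (φ₀ = 0°): h = cos φ / cos 0° along meridians, k = cos 0° / cos φ along parallels; h·k = 1.
k = cos 0° / cos 48.5° = 1.000/0.6626 = 1.509.

1.51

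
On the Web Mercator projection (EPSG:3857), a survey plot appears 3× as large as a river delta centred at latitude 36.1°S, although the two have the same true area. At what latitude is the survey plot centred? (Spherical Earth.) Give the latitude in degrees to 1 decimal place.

Mercator areal scale is sec²φ, so apparent-area ratio = sec²φ₁ / sec²φ₂ = cos²φ₂ / cos²φ₁.
cos²φ₂ / cos²φ₁ = 3  ⇒  cos φ₁ = cos 36.1° / √3 = 0.8080/1.732 = 0.4665.
φ₁ = arccos(0.4665) ≈ 62.2°.

62.2°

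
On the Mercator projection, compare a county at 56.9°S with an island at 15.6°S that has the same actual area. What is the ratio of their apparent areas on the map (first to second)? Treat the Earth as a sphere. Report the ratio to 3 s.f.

Mercator is conformal with k = sec φ, so areal scale = k² = sec²φ.
At 56.9°: sec²(56.9°) = 1/0.5461² = 3.353.
At 15.6°: sec²(15.6°) = 1/0.9632² = 1.078.
Ratio = 3.353/1.078 = cos²(15.6°)/cos²(56.9°) ≈ 3.11.

3.11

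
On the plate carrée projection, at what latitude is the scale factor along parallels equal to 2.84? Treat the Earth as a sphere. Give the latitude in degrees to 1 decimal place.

Plate carrée: h = 1, k = sec φ along parallels.
sec φ = 2.84  ⇒  cos φ = 0.3521  ⇒  φ ≈ 69.4°.

69.4°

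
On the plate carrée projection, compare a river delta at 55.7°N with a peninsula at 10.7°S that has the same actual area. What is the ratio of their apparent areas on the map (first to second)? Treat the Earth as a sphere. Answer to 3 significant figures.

In the plate carrée (x = Rλ, y = Rφ), meridians are true-scale (h = 1) and parallels are stretched by k = sec φ.
Areal scale at 55.7°: h·k = 1.000 × 1.775 = 1.775.
Areal scale at 10.7°: h·k = 1.000 × 1.018 = 1.018.
Ratio = 1.775/1.018 ≈ 1.74.

1.74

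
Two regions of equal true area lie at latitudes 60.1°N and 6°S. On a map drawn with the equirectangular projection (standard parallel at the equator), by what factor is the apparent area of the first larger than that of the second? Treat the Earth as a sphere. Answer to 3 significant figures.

In the plate carrée (x = Rλ, y = Rφ), meridians are true-scale (h = 1) and parallels are stretched by k = sec φ.
Areal scale at 60.1°: h·k = 1.000 × 2.006 = 2.006.
Areal scale at 6°: h·k = 1.000 × 1.006 = 1.006.
Ratio = 2.006/1.006 ≈ 2.00.

2.00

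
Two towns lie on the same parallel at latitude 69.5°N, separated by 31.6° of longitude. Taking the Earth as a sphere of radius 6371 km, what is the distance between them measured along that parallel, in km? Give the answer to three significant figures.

1230 km

Arc length along a parallel = R cos φ · Δλ (with Δλ in radians).
= 6371 × cos 69.5° × (31.6° × π/180) = 6371 × 0.3502 × 0.5515 ≈ 1230 km.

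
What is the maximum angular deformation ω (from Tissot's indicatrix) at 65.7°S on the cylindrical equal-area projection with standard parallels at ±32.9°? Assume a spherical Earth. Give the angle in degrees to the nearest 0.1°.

75.6°

For cylindrical equal-area with standard parallel φ₀, h = cos φ / cos φ₀ and k = cos φ₀ / cos φ, so h·k = 1.
At 65.7°: h = 0.4901, k = 2.040; principal scales a = 2.040, b = 0.4901.
sin(ω/2) = (a − b)/(a + b) = 1.550/2.530 = 0.6126, so ω = 2 arcsin(0.6126) ≈ 75.6°.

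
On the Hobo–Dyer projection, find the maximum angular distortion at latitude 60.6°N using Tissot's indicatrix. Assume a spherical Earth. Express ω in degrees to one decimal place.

Hobo–Dyer is a cylindrical equal-area projection with standard parallels at ±37.5°. A cylindrical equal-area projection with standard parallel φ₀ has meridian scale h = cos φ / cos φ₀ and parallel scale k = cos φ₀ / cos φ (so areas are preserved, h·k = 1).
At 60.6°: h = 0.6188, k = 1.616; principal scales a = 1.616, b = 0.6188.
sin(ω/2) = (a − b)/(a + b) = 0.9973/2.235 = 0.4463, so ω = 2 arcsin(0.4463) ≈ 53.0°.

53.0°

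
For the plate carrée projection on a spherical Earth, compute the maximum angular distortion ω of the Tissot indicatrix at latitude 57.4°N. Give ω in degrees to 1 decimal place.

34.9°

In the plate carrée (x = Rλ, y = Rφ), meridians are true-scale (h = 1) and parallels are stretched by k = sec φ.
At 57.4°: h = 1.000, k = 1.856; principal scales a = 1.856, b = 1.000.
sin(ω/2) = (a − b)/(a + b) = 0.8561/2.856 = 0.2997, so ω = 2 arcsin(0.2997) ≈ 34.9°.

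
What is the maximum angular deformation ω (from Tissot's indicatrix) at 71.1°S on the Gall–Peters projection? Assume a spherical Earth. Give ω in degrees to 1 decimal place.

Gall–Peters is a cylindrical equal-area projection with standard parallels at ±45°. For cylindrical equal-area with standard parallel φ₀, h = cos φ / cos φ₀ and k = cos φ₀ / cos φ, so h·k = 1.
At 71.1°: h = 0.4581, k = 2.183; principal scales a = 2.183, b = 0.4581.
sin(ω/2) = (a − b)/(a + b) = 1.725/2.641 = 0.6531, so ω = 2 arcsin(0.6531) ≈ 81.6°.

81.6°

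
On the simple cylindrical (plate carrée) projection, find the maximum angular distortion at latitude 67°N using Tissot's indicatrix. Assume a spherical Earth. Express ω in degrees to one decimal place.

Plate carrée maps x = Rλ, y = Rφ. The meridian scale is h = 1 and the parallel scale is k = 1/cos φ = sec φ.
At 67°: h = 1.000, k = 2.559; principal scales a = 2.559, b = 1.000.
sin(ω/2) = (a − b)/(a + b) = 1.559/3.559 = 0.4381, so ω = 2 arcsin(0.4381) ≈ 52.0°.

52.0°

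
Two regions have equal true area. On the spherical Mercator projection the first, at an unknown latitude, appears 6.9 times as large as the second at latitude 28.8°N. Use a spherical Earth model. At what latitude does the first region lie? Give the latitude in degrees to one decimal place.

70.5°

On Mercator, (apparent₁)/(apparent₂) = sec²φ₁ / sec²φ₂ when true areas are equal.
cos²φ₂ / cos²φ₁ = 6.9  ⇒  cos φ₁ = cos 28.8° / √6.9 = 0.8763/2.627 = 0.3336.
φ₁ = arccos(0.3336) ≈ 70.5°.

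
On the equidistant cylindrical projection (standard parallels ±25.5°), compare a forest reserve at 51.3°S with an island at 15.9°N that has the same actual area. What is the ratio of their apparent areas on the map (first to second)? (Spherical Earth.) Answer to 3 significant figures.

1.54

In the equirectangular projection with standard parallel φ₀ = 25.5° (x = Rλ cos φ₀, y = Rφ), meridians are true-scale (h = 1) and the parallel scale is k = cos φ₀ / cos φ.
Areal scale at 51.3°: h·k = 1.000 × 1.444 = 1.444.
Areal scale at 15.9°: h·k = 1.000 × 0.9385 = 0.9385.
Ratio = 1.444/0.9385 ≈ 1.54.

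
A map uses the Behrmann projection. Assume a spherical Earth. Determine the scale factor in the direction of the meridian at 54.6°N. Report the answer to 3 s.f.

0.669

Behrmann is a cylindrical equal-area projection with standard parallels at ±30°. A cylindrical equal-area projection with standard parallel φ₀ has meridian scale h = cos φ / cos φ₀ and parallel scale k = cos φ₀ / cos φ (so areas are preserved, h·k = 1).
h = cos 54.6° / cos 30° = 0.5793/0.8660 = 0.6689.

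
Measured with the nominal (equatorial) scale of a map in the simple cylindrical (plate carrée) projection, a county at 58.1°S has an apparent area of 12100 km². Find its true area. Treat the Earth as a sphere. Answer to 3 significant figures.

In the plate carrée (x = Rλ, y = Rφ), meridians are true-scale (h = 1) and parallels are stretched by k = sec φ.
Areal scale = h·k = 1 × sec φ; at 58.1°, h = 1.000, k = 1.892, so h·k = 1.892.
True area = apparent / (areal scale) = 12100 / 1.892 ≈ 6390 km².

6390 km²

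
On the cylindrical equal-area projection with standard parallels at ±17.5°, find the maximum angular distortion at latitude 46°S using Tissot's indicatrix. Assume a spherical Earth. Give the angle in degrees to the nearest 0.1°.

35.7°

A cylindrical equal-area projection with standard parallel φ₀ has meridian scale h = cos φ / cos φ₀ and parallel scale k = cos φ₀ / cos φ (so areas are preserved, h·k = 1).
At 46°: h = 0.7284, k = 1.373; principal scales a = 1.373, b = 0.7284.
sin(ω/2) = (a − b)/(a + b) = 0.6446/2.101 = 0.3067, so ω = 2 arcsin(0.3067) ≈ 35.7°.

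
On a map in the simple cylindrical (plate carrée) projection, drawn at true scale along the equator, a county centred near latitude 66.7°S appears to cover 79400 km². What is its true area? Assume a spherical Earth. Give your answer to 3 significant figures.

Plate carrée maps x = Rλ, y = Rφ. The meridian scale is h = 1 and the parallel scale is k = 1/cos φ = sec φ.
Areal scale = h·k = 1 × sec φ; at 66.7°, h = 1.000, k = 2.528, so h·k = 2.528.
True area = apparent / (areal scale) = 79400 / 2.528 ≈ 31400 km².

31400 km²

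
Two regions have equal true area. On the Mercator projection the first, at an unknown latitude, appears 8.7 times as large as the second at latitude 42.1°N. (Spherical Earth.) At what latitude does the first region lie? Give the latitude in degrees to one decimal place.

75.4°

On Mercator, (apparent₁)/(apparent₂) = sec²φ₁ / sec²φ₂ when true areas are equal.
cos²φ₂ / cos²φ₁ = 8.7  ⇒  cos φ₁ = cos 42.1° / √8.7 = 0.7420/2.950 = 0.2516.
φ₁ = arccos(0.2516) ≈ 75.4°.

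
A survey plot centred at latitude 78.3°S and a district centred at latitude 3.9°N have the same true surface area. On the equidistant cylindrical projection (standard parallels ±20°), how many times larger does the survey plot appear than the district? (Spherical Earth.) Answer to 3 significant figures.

In the equirectangular projection with standard parallel φ₀ = 20° (x = Rλ cos φ₀, y = Rφ), meridians are true-scale (h = 1) and the parallel scale is k = cos φ₀ / cos φ.
Areal scale at 78.3°: h·k = 1.000 × 4.634 = 4.634.
Areal scale at 3.9°: h·k = 1.000 × 0.9419 = 0.9419.
Ratio = 4.634/0.9419 ≈ 4.92.

4.92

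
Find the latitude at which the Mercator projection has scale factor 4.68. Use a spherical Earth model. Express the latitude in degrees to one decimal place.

77.7°

Mercator scale is k = sec φ = 1/cos φ.
1/cos φ = 4.68  ⇒  cos φ = 0.2137  ⇒  φ = arccos(0.2137) ≈ 77.7°.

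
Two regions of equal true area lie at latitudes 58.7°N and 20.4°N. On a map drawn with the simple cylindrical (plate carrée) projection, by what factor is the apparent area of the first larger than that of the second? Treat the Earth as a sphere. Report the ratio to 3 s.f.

For the equirectangular projection with φ₀ = 0 (plate carrée), h = 1 along meridians and k = sec φ along parallels.
Areal scale at 58.7°: h·k = 1.000 × 1.925 = 1.925.
Areal scale at 20.4°: h·k = 1.000 × 1.067 = 1.067.
Ratio = 1.925/1.067 ≈ 1.80.

1.80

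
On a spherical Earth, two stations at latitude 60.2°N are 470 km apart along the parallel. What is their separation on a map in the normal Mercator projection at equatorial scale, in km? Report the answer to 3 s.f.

946 km

Mercator is conformal, so the point scale is isotropic: h = k = sec φ = 1/cos φ.
Along the parallel, k = sec 60.2° = 1/0.4970 = 2.012.
Map distance = 470 × 2.012 ≈ 946 km.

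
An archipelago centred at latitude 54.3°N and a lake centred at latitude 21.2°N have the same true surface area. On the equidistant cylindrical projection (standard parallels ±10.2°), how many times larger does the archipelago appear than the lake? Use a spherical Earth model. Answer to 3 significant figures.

In the equirectangular projection with standard parallel φ₀ = 10.2° (x = Rλ cos φ₀, y = Rφ), meridians are true-scale (h = 1) and the parallel scale is k = cos φ₀ / cos φ.
Areal scale at 54.3°: h·k = 1.000 × 1.687 = 1.687.
Areal scale at 21.2°: h·k = 1.000 × 1.056 = 1.056.
Ratio = 1.687/1.056 ≈ 1.60.

1.60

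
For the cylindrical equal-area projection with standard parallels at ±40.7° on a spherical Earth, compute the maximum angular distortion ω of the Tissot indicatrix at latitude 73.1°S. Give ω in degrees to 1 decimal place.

A cylindrical equal-area projection with standard parallel φ₀ has meridian scale h = cos φ / cos φ₀ and parallel scale k = cos φ₀ / cos φ (so areas are preserved, h·k = 1).
At 73.1°: h = 0.3834, k = 2.608; principal scales a = 2.608, b = 0.3834.
sin(ω/2) = (a − b)/(a + b) = 2.224/2.991 = 0.7436, so ω = 2 arcsin(0.7436) ≈ 96.1°.

96.1°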